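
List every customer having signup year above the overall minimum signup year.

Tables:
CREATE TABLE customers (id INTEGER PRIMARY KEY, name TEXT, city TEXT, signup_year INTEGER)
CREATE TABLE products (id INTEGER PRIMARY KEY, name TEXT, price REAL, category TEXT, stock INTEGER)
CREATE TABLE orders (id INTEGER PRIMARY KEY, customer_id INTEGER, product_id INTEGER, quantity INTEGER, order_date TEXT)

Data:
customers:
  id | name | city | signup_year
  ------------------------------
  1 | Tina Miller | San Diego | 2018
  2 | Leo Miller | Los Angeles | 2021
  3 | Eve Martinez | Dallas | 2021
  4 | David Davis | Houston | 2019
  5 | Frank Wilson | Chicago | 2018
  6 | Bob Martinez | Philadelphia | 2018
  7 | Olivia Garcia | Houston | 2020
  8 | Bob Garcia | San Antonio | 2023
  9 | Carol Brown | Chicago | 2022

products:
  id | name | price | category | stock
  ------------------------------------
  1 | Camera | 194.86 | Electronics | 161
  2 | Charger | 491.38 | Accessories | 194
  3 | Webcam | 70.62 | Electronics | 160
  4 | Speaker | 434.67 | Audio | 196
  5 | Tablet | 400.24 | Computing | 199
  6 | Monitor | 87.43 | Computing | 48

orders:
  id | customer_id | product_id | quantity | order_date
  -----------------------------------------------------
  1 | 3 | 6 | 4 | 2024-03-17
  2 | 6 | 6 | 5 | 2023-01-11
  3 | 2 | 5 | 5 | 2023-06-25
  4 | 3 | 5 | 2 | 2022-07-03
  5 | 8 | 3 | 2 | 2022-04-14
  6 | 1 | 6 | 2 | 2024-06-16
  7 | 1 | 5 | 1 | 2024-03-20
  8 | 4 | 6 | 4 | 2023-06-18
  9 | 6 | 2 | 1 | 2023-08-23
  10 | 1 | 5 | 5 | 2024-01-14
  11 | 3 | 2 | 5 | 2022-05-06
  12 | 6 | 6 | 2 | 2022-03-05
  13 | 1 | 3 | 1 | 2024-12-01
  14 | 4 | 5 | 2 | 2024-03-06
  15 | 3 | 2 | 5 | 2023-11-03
SELECT name, signup_year FROM customers WHERE signup_year > (SELECT MIN(signup_year) FROM customers)

Execution result:
name | signup_year
Leo Miller | 2021
Eve Martinez | 2021
David Davis | 2019
Olivia Garcia | 2020
Bob Garcia | 2023
Carol Brown | 2022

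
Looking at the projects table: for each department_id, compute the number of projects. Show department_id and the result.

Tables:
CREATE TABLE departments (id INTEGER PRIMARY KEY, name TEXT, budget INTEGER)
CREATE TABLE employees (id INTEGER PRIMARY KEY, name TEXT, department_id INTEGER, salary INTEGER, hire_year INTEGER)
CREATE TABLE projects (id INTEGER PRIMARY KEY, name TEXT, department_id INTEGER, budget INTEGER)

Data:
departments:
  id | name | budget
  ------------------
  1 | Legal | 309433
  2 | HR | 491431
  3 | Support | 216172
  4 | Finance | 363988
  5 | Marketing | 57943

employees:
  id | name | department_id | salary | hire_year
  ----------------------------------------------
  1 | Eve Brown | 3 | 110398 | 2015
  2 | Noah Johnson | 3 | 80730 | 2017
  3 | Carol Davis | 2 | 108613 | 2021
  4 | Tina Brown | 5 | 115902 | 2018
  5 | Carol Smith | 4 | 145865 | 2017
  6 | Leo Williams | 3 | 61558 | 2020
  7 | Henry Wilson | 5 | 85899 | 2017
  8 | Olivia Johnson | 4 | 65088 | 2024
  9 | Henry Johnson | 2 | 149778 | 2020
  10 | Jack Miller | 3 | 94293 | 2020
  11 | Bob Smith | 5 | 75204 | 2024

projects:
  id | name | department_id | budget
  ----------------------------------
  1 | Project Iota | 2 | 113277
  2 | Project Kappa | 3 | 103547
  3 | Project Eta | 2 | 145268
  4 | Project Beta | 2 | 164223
SELECT department_id, COUNT(*) AS n FROM projects GROUP BY department_id

Execution result:
department_id | n
2 | 3
3 | 1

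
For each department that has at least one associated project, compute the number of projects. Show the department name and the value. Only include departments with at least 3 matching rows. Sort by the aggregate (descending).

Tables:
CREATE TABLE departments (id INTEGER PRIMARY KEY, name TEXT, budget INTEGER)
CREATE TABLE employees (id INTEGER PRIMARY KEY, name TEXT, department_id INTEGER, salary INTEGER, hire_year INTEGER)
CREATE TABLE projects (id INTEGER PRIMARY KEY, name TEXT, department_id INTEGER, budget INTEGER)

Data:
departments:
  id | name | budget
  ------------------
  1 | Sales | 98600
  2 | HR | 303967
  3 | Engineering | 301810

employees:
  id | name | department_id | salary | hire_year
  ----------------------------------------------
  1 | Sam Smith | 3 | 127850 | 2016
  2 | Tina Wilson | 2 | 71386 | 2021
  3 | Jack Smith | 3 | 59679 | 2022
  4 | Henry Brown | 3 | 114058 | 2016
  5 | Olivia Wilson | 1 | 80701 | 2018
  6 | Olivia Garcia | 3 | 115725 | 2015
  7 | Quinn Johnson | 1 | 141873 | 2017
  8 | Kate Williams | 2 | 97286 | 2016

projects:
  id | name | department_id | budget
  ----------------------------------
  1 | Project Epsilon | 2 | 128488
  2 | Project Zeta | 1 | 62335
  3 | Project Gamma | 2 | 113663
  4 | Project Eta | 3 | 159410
SELECT p.name, COUNT(*) AS n FROM projects c JOIN departments p ON c.department_id = p.id GROUP BY p.id, p.name HAVING COUNT(*) >= 3 ORDER BY n DESC

Execution result:
(no rows)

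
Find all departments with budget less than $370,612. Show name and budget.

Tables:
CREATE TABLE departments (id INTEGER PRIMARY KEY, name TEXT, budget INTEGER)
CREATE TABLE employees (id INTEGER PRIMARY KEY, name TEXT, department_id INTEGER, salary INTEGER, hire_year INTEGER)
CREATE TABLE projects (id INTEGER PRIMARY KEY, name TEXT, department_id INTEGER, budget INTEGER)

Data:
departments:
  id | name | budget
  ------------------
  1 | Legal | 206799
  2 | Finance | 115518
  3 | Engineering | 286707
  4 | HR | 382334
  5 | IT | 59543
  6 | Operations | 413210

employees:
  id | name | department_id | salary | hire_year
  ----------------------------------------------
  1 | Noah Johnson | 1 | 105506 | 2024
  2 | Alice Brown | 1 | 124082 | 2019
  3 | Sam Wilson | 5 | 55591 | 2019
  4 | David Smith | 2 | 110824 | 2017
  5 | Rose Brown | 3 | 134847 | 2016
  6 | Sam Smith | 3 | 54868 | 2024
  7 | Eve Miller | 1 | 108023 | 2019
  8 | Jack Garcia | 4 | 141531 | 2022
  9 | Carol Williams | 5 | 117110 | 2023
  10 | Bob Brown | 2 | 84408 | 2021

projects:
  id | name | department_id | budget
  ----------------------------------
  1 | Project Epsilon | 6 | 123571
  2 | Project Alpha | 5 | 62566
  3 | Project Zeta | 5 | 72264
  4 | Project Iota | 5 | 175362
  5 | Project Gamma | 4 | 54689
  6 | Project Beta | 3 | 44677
SELECT name, budget FROM departments WHERE budget < 370612

Execution result:
name | budget
Legal | 206799
Finance | 115518
Engineering | 286707
IT | 59543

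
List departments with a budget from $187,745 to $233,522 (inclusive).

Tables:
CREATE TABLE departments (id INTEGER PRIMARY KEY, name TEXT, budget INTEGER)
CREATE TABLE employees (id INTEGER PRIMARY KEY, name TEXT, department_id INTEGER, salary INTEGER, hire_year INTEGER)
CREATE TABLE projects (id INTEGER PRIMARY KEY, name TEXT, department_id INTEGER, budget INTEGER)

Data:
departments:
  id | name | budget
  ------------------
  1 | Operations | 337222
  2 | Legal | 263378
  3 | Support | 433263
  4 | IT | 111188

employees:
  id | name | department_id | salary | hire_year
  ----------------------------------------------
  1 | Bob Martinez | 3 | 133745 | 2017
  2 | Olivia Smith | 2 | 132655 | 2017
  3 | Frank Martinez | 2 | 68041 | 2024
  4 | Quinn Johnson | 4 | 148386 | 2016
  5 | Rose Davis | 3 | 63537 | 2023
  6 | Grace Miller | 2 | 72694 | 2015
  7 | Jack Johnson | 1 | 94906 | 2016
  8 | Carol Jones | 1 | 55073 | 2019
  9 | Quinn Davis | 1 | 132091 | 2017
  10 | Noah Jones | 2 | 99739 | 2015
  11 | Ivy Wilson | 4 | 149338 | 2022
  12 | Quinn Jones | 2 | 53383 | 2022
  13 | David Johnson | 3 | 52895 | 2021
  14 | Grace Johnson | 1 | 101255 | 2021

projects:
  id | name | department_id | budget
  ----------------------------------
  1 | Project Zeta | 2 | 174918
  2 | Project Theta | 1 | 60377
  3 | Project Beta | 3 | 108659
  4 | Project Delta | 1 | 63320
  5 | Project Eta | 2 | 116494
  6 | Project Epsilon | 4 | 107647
SELECT name, budget FROM departments WHERE budget BETWEEN 187745 AND 233522

Execution result:
(no rows)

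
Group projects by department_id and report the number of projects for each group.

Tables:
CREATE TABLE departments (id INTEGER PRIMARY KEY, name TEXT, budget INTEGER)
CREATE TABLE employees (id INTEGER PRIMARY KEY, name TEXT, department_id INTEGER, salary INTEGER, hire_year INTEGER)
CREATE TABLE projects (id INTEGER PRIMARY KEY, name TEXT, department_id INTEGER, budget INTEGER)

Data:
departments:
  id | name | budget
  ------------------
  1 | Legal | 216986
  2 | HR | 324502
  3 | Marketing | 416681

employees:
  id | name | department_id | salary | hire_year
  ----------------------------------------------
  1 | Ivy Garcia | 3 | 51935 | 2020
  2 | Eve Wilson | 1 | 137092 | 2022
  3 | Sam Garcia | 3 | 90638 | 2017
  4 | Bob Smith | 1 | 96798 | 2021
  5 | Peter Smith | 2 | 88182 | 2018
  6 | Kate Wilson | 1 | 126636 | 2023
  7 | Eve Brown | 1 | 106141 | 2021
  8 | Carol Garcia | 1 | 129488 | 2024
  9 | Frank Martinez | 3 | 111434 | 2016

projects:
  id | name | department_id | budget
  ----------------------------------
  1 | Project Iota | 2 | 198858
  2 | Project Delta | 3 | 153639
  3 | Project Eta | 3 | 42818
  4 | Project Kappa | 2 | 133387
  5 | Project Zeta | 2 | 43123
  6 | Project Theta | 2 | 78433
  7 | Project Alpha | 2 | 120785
SELECT department_id, COUNT(*) AS n FROM projects GROUP BY department_id

Execution result:
department_id | n
2 | 5
3 | 2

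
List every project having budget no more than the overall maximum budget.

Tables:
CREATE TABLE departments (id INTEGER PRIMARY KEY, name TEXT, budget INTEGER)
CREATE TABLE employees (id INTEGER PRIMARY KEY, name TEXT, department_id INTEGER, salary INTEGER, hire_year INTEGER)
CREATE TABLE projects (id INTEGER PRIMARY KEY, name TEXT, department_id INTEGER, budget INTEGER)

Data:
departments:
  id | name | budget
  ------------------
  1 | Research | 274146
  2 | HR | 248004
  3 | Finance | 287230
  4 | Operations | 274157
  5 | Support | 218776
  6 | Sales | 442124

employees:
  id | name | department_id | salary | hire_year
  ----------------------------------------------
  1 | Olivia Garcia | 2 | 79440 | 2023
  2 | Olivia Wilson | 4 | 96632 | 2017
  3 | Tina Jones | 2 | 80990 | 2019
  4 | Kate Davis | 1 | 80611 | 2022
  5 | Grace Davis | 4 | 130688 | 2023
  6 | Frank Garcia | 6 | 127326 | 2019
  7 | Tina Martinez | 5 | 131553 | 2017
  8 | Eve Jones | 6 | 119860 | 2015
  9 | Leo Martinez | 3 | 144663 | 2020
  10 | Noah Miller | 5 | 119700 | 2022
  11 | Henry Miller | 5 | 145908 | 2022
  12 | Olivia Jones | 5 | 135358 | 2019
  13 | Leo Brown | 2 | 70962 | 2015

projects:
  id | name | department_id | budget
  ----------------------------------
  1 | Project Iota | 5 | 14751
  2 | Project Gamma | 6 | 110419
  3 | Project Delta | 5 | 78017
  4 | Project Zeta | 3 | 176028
SELECT name, budget FROM projects WHERE budget <= (SELECT MAX(budget) FROM projects)

Execution result:
name | budget
Project Iota | 14751
Project Gamma | 110419
Project Delta | 78017
Project Zeta | 176028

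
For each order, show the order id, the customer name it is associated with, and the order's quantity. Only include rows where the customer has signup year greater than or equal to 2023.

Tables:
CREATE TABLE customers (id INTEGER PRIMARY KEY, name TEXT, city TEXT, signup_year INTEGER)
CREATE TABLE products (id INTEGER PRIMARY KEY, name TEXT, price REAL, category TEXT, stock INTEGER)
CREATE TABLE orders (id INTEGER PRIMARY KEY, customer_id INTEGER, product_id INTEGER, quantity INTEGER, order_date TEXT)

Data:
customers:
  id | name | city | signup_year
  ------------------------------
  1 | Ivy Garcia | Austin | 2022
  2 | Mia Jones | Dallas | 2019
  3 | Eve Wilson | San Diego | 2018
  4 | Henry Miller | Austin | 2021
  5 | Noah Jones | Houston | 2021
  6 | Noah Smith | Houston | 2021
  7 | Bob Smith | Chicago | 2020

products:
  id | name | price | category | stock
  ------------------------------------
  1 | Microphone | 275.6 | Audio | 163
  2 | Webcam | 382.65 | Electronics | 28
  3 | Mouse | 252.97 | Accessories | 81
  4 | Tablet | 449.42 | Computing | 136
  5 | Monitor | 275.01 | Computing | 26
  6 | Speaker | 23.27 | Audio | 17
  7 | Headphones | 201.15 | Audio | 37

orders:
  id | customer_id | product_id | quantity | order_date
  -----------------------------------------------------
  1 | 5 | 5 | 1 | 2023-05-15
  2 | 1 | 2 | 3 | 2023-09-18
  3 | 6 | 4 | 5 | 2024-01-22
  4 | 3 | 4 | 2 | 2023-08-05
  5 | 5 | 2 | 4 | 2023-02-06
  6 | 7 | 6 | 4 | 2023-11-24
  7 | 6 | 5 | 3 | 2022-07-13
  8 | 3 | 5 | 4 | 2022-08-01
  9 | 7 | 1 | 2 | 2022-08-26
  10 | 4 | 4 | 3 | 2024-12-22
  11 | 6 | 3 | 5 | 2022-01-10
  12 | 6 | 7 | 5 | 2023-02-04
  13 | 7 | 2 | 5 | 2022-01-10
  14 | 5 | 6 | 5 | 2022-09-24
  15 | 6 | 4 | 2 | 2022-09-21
SELECT c.id, p.name AS customer, c.quantity FROM orders c JOIN customers p ON c.customer_id = p.id WHERE p.signup_year >= 2023

Execution result:
(no rows)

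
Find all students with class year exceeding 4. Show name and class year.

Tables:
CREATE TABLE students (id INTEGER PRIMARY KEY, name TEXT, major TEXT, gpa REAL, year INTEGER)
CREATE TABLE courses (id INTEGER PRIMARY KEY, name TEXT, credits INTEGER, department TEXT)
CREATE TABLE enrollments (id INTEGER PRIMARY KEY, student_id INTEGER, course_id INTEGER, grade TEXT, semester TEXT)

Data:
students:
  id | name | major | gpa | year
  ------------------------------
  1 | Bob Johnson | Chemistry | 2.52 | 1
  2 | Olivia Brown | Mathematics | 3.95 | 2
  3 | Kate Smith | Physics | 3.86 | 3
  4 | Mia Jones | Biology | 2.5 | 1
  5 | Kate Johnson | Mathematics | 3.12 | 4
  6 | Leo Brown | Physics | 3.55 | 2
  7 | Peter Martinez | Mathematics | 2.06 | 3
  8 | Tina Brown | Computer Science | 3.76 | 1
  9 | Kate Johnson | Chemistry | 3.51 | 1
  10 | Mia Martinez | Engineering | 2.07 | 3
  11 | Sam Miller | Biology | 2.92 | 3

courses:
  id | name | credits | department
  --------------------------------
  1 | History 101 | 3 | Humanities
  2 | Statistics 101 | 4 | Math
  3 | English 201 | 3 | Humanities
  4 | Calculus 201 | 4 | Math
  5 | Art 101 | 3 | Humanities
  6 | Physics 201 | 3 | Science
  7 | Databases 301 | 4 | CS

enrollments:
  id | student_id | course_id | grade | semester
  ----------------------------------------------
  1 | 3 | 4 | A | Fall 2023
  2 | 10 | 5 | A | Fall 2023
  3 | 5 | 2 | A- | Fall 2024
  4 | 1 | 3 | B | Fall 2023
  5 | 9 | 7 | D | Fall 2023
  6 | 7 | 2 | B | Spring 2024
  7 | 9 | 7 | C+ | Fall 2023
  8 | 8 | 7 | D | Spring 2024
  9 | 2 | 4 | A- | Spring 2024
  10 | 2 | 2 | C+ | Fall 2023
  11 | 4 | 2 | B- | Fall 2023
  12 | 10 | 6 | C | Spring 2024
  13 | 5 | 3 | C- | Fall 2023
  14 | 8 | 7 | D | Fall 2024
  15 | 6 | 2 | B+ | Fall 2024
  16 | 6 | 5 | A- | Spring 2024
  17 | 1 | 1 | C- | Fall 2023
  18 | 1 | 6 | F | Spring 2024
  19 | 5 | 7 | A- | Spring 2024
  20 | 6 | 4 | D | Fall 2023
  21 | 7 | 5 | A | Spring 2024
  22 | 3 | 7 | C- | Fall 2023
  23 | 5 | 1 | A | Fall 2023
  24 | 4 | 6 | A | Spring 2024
SELECT name, year FROM students WHERE year > 4

Execution result:
(no rows)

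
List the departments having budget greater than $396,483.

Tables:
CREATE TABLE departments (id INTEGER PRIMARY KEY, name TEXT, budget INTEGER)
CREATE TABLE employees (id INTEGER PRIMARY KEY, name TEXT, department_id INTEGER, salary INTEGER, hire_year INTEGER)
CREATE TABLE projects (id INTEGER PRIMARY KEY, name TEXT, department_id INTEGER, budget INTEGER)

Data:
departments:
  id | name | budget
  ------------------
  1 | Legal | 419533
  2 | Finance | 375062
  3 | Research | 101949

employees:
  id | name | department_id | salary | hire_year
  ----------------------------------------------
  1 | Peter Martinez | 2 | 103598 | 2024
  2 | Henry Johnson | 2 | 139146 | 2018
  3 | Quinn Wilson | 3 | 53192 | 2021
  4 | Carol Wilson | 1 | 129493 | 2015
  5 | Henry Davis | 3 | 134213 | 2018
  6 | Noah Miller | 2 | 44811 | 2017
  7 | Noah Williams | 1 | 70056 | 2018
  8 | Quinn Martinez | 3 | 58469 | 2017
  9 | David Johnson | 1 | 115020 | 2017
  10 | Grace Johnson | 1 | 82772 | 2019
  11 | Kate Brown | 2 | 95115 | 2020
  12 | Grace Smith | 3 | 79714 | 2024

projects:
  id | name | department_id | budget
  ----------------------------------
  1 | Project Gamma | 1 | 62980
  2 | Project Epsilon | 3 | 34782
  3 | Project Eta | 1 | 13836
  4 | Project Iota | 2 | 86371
SELECT name, budget FROM departments WHERE budget > 396483

Execution result:
name | budget
Legal | 419533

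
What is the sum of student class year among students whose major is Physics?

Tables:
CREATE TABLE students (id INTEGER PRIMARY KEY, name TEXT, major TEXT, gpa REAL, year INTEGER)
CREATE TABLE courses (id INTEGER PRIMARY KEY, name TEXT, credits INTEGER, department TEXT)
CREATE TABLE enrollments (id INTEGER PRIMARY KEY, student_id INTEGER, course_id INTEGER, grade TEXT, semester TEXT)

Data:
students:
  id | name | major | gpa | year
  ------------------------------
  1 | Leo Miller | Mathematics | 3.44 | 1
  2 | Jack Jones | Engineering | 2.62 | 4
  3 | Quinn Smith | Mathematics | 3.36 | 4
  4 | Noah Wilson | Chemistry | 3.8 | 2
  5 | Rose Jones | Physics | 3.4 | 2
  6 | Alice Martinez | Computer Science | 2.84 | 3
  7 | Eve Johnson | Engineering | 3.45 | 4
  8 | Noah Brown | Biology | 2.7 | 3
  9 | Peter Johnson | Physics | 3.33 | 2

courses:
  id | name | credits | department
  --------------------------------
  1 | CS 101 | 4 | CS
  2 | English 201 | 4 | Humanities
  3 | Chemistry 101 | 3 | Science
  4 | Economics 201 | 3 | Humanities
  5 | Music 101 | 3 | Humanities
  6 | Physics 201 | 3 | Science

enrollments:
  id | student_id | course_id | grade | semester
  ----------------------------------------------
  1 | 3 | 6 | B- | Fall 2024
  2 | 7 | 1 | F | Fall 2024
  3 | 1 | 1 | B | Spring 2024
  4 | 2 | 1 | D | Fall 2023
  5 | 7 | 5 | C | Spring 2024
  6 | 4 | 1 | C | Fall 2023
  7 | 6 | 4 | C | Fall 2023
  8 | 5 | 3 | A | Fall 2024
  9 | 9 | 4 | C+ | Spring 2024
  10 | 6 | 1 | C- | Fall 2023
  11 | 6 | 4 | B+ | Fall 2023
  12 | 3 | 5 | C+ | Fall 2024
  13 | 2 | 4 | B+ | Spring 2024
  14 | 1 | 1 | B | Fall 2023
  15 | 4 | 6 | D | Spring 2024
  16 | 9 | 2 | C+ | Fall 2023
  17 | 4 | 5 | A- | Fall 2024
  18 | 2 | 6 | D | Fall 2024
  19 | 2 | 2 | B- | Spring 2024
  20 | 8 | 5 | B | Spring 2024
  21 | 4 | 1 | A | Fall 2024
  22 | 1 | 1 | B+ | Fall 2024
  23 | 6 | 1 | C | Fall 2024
SELECT SUM(year) FROM students WHERE major = 'Physics'

Execution result:
4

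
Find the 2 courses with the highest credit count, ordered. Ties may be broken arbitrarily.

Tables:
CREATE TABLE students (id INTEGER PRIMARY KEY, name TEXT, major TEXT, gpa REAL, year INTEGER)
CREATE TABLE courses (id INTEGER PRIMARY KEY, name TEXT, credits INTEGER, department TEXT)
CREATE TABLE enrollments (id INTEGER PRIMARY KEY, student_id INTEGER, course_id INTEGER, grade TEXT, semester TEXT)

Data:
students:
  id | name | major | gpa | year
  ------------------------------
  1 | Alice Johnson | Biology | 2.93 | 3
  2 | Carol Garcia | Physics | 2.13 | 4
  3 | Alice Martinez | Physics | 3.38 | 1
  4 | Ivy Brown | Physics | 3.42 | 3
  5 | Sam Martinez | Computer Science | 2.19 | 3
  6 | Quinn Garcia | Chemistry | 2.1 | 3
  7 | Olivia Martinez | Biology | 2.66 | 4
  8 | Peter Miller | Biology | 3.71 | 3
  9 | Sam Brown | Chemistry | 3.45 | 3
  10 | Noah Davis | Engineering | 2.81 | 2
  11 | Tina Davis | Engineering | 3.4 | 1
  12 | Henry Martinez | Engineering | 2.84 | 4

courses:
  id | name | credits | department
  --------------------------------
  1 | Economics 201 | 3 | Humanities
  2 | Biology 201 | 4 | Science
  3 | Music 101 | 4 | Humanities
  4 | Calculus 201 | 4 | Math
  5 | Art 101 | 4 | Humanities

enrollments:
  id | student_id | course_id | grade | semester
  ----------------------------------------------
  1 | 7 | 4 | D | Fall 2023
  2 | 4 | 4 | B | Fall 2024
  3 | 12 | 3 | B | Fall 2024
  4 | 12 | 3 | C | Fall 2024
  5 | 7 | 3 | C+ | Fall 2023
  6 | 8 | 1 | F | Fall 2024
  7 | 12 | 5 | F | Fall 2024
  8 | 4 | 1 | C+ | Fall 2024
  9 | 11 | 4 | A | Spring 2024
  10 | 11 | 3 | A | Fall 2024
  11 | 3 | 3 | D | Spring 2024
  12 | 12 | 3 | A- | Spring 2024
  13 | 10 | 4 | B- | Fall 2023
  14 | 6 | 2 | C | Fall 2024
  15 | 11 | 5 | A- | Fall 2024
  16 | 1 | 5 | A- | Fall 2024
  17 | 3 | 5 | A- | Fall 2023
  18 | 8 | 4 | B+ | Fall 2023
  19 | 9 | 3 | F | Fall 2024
SELECT name, credits FROM courses ORDER BY credits DESC LIMIT 2

Execution result:
name | credits
Biology 201 | 4
Music 101 | 4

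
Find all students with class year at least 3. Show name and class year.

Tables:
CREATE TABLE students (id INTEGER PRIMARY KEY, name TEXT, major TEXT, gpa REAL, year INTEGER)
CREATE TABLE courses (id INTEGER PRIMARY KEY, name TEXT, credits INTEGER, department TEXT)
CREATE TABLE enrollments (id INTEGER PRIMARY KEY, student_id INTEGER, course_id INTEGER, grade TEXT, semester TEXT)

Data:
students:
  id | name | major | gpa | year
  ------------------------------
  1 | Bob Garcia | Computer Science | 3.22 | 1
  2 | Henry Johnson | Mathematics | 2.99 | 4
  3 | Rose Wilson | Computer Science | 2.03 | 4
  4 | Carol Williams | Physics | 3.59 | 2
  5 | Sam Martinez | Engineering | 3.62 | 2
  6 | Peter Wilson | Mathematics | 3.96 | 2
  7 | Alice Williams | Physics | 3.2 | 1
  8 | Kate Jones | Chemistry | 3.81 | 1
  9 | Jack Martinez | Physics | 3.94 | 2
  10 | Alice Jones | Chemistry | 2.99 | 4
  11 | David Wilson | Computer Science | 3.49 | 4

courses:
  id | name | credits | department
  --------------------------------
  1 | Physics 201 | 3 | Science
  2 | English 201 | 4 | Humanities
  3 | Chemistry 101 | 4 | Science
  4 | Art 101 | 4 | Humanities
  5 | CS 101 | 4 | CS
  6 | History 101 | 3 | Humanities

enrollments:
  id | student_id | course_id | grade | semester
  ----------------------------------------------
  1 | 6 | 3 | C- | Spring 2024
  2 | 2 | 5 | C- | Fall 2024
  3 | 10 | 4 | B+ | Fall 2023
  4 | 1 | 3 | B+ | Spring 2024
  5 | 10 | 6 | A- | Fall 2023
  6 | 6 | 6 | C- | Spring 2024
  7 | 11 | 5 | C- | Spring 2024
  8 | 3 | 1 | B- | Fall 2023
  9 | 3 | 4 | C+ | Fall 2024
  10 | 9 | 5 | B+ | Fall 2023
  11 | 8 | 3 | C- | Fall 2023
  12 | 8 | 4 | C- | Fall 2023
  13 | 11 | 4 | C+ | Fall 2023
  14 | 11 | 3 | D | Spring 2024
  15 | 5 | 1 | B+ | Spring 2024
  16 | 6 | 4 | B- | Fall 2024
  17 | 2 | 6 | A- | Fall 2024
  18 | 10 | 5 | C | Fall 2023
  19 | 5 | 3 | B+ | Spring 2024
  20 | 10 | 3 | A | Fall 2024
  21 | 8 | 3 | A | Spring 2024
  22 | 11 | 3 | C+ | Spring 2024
SELECT name, year FROM students WHERE year >= 3

Execution result:
name | year
Henry Johnson | 4
Rose Wilson | 4
Alice Jones | 4
David Wilson | 4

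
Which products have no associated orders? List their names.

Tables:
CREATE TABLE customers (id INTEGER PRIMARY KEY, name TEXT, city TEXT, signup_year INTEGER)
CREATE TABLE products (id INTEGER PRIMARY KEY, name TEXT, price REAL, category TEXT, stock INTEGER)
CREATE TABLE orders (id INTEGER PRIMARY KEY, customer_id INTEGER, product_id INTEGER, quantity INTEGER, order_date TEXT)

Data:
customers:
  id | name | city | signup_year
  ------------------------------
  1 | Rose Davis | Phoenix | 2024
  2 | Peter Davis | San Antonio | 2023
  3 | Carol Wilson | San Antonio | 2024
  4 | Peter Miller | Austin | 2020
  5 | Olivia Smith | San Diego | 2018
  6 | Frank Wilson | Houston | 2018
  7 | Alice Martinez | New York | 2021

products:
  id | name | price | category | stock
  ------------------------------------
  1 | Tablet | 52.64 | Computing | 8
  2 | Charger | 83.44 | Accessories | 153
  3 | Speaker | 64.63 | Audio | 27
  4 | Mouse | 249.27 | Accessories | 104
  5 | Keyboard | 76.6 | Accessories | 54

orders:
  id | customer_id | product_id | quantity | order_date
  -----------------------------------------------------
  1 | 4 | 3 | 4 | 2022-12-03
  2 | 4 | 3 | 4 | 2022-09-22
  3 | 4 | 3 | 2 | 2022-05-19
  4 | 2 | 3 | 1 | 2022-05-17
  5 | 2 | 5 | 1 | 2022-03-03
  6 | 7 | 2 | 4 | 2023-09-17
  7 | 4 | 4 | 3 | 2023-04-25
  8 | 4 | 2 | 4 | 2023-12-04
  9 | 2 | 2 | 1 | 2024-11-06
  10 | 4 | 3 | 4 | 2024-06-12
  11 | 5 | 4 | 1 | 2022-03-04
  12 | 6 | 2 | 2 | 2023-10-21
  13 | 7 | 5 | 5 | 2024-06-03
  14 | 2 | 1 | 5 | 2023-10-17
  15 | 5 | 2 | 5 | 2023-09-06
SELECT p.name FROM products p LEFT JOIN orders c ON c.product_id = p.id WHERE c.id IS NULL

Execution result:
(no rows)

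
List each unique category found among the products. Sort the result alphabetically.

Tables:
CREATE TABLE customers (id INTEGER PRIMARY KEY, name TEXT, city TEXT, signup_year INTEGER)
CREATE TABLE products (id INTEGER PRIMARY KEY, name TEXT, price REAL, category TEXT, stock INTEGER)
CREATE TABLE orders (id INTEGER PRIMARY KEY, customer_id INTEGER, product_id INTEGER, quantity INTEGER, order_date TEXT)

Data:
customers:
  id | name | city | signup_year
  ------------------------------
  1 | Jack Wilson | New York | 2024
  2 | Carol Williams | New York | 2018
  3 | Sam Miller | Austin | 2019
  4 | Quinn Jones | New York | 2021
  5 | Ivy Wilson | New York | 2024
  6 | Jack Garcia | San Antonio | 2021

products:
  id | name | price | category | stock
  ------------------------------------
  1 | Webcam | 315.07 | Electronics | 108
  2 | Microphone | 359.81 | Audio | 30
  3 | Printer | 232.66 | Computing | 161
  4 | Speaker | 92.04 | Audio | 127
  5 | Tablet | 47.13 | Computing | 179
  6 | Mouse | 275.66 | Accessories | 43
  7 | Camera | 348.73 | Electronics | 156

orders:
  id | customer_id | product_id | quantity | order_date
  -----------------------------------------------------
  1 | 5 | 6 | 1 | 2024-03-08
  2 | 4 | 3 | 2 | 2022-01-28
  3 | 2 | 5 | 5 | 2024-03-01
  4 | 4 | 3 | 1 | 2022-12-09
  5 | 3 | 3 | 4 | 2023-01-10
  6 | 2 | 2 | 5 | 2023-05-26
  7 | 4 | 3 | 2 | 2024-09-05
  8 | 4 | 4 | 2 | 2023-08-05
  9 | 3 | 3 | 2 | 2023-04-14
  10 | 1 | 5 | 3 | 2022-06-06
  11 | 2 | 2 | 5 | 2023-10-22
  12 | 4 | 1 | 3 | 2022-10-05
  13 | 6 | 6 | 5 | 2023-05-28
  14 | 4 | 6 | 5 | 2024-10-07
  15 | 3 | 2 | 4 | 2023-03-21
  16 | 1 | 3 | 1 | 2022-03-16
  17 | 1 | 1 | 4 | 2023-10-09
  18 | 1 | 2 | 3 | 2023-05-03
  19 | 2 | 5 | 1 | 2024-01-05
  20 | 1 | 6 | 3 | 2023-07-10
SELECT DISTINCT category FROM products ORDER BY category

Execution result:
category
Accessories
Audio
Computing
Electronics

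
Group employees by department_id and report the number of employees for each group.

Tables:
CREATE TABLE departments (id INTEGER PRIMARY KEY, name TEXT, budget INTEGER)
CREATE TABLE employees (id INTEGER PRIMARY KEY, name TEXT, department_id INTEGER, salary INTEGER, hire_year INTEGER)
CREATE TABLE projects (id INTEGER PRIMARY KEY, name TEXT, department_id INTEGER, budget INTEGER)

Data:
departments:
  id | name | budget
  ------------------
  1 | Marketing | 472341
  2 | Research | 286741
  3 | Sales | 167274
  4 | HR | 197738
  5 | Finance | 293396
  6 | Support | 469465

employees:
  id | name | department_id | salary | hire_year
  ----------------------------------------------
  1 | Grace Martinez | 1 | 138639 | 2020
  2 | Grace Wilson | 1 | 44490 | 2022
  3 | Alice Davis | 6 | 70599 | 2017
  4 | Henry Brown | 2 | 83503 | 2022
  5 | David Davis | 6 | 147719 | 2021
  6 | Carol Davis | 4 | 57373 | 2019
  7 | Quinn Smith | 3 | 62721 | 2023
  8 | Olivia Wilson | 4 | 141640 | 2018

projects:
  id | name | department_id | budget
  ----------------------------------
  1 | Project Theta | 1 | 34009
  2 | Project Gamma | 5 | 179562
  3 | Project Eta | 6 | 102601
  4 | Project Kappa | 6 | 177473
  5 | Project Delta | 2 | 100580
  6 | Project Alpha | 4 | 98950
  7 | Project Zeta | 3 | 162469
SELECT department_id, COUNT(*) AS n FROM employees GROUP BY department_id

Execution result:
department_id | n
1 | 2
2 | 1
3 | 1
4 | 2
6 | 2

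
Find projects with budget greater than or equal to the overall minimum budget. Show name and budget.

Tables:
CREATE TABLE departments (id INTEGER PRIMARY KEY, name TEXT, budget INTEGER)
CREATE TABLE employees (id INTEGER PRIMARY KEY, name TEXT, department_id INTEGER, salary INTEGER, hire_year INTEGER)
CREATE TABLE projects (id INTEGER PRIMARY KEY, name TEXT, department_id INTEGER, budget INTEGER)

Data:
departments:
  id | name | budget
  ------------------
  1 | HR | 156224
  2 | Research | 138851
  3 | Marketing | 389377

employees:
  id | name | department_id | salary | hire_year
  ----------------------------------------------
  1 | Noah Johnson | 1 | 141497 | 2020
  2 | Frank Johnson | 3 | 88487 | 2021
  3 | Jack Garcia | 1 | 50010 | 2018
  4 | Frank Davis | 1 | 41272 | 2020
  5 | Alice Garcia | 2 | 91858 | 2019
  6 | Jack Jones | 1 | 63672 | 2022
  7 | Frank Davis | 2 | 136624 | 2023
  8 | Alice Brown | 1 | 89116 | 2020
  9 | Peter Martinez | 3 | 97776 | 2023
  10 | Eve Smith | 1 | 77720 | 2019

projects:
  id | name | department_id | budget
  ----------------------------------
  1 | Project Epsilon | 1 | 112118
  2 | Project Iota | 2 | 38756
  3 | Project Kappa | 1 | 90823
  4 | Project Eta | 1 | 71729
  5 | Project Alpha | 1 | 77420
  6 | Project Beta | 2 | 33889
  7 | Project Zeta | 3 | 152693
SELECT name, budget FROM projects WHERE budget >= (SELECT MIN(budget) FROM projects)

Execution result:
name | budget
Project Epsilon | 112118
Project Iota | 38756
Project Kappa | 90823
Project Eta | 71729
Project Alpha | 77420
Project Beta | 33889
Project Zeta | 152693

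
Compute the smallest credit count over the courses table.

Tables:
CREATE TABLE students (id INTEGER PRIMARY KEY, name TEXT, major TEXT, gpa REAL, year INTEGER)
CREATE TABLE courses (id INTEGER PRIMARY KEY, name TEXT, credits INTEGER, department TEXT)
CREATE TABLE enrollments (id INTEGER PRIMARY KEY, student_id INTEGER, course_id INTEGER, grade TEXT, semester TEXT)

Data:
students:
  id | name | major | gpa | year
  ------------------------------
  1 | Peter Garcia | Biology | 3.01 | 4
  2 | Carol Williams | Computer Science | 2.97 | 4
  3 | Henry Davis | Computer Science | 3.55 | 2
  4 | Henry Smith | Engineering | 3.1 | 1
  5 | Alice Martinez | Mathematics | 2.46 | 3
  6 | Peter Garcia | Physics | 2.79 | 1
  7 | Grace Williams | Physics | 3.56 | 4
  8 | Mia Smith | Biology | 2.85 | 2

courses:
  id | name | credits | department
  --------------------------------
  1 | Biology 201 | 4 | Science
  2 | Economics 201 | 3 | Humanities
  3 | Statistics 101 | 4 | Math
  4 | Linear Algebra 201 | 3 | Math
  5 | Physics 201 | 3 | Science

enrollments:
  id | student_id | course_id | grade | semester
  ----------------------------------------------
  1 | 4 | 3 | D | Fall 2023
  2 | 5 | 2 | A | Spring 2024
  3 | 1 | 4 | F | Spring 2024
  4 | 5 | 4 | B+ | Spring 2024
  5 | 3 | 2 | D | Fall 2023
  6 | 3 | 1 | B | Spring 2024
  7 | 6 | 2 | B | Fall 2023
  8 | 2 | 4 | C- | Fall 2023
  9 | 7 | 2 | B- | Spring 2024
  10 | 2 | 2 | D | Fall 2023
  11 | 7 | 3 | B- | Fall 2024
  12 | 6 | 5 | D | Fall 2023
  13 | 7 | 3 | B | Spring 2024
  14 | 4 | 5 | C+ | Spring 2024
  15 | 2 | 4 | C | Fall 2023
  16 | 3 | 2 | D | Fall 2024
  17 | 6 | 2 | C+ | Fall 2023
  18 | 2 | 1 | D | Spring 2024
SELECT MIN(credits) FROM courses

Execution result:
3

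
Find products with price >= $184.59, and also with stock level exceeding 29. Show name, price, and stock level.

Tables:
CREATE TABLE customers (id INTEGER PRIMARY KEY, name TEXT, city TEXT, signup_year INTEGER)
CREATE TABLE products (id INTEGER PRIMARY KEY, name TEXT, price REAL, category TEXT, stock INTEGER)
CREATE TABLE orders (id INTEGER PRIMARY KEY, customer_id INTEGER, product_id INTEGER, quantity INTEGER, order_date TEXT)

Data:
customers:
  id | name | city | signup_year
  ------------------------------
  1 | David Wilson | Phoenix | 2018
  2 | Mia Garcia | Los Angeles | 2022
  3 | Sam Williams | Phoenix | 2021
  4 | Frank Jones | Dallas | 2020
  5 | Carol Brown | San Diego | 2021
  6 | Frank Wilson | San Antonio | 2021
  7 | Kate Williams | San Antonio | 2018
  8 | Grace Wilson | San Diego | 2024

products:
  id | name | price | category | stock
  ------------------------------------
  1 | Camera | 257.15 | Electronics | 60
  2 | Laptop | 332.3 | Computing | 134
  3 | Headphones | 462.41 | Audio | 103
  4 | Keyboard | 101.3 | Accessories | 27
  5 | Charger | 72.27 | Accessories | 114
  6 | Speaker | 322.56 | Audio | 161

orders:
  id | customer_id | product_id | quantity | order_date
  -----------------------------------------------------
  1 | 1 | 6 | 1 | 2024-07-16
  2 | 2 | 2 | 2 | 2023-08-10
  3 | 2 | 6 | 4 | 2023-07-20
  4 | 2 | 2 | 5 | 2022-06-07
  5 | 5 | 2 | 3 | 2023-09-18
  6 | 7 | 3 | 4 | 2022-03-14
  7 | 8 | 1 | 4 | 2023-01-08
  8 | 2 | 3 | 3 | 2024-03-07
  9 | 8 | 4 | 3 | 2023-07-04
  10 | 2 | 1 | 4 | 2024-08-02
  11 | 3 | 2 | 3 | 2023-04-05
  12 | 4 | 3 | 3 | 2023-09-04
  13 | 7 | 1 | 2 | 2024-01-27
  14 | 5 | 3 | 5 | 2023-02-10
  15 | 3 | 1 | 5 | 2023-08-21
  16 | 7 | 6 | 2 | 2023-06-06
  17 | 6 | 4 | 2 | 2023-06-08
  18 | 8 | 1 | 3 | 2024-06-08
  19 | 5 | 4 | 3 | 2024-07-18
SELECT name, price, stock FROM products WHERE price >= 184.59 AND stock > 29

Execution result:
name | price | stock
Camera | 257.15 | 60
Laptop | 332.30 | 134
Headphones | 462.41 | 103
Speaker | 322.56 | 161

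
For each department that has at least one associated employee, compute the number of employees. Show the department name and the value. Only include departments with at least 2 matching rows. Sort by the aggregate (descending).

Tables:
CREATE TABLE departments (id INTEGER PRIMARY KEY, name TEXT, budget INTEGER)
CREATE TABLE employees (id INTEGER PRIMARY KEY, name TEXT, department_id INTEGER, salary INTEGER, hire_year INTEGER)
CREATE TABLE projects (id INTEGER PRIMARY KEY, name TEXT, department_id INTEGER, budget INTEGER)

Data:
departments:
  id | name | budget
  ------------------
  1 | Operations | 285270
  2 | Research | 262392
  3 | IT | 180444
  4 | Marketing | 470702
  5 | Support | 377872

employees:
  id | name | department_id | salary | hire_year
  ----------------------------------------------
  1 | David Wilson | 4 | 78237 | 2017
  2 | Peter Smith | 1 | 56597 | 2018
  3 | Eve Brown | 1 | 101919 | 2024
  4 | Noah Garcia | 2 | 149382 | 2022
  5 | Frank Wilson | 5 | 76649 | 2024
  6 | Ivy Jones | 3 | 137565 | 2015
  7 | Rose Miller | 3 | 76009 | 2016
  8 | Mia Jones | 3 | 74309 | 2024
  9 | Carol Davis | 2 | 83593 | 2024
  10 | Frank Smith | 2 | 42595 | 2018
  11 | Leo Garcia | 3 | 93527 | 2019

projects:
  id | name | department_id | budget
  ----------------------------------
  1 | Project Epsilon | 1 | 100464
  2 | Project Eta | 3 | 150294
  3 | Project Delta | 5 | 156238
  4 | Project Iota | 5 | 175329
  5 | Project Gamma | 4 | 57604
SELECT p.name, COUNT(*) AS n FROM employees c JOIN departments p ON c.department_id = p.id GROUP BY p.id, p.name HAVING COUNT(*) >= 2 ORDER BY n DESC

Execution result:
name | n
IT | 4
Research | 3
Operations | 2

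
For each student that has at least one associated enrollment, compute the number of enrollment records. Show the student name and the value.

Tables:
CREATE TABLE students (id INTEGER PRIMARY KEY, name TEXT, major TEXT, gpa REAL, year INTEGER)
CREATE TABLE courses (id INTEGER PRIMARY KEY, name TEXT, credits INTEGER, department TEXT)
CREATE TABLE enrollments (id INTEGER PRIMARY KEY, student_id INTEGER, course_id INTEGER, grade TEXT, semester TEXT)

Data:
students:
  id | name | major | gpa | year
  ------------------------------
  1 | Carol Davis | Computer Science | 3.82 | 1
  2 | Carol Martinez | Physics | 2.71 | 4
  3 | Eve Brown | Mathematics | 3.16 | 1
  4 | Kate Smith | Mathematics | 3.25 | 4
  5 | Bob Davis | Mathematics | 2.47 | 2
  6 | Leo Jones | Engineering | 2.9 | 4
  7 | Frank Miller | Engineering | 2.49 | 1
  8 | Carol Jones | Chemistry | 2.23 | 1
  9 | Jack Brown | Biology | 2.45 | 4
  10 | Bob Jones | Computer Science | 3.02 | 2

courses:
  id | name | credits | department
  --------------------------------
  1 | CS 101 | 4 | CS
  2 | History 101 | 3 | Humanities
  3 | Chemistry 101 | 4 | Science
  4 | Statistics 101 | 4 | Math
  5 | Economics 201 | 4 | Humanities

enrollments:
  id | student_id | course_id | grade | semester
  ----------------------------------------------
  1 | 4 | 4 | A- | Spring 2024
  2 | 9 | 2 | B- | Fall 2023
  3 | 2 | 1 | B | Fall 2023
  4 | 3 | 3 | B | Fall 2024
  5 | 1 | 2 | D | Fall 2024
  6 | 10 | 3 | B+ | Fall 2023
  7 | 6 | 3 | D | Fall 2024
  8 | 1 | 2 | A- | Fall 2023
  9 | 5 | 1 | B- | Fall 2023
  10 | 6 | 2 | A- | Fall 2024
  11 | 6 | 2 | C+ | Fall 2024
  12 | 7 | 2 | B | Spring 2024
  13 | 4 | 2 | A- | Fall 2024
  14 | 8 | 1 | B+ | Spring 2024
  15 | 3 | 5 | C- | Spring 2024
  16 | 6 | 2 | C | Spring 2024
SELECT p.name, COUNT(*) AS n FROM enrollments c JOIN students p ON c.student_id = p.id GROUP BY p.id, p.name

Execution result:
name | n
Carol Davis | 2
Carol Martinez | 1
Eve Brown | 2
Kate Smith | 2
Bob Davis | 1
Leo Jones | 4
Frank Miller | 1
Carol Jones | 1
Jack Brown | 1
Bob Jones | 1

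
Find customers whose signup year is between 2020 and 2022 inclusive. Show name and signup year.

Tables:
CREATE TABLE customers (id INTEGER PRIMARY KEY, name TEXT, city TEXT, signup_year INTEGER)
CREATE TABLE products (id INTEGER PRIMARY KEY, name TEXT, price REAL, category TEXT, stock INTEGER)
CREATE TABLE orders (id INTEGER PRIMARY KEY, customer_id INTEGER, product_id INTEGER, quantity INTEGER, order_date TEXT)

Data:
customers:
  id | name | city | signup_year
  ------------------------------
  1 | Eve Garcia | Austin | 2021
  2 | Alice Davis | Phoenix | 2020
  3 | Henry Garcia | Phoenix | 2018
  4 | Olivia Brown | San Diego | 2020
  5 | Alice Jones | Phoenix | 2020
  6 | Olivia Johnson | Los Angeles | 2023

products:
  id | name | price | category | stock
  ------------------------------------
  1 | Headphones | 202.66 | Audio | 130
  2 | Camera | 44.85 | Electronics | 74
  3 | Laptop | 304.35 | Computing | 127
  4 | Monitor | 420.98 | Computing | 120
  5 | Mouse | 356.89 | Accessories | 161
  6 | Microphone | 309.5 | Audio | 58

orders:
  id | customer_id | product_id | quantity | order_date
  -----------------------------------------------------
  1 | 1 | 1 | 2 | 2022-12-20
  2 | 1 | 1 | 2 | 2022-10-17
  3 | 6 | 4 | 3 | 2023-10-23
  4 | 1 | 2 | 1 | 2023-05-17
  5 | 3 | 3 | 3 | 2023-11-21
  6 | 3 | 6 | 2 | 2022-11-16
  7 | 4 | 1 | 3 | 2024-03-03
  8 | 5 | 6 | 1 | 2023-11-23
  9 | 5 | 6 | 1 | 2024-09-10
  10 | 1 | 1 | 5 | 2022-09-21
SELECT name, signup_year FROM customers WHERE signup_year BETWEEN 2020 AND 2022

Execution result:
name | signup_year
Eve Garcia | 2021
Alice Davis | 2020
Olivia Brown | 2020
Alice Jones | 2020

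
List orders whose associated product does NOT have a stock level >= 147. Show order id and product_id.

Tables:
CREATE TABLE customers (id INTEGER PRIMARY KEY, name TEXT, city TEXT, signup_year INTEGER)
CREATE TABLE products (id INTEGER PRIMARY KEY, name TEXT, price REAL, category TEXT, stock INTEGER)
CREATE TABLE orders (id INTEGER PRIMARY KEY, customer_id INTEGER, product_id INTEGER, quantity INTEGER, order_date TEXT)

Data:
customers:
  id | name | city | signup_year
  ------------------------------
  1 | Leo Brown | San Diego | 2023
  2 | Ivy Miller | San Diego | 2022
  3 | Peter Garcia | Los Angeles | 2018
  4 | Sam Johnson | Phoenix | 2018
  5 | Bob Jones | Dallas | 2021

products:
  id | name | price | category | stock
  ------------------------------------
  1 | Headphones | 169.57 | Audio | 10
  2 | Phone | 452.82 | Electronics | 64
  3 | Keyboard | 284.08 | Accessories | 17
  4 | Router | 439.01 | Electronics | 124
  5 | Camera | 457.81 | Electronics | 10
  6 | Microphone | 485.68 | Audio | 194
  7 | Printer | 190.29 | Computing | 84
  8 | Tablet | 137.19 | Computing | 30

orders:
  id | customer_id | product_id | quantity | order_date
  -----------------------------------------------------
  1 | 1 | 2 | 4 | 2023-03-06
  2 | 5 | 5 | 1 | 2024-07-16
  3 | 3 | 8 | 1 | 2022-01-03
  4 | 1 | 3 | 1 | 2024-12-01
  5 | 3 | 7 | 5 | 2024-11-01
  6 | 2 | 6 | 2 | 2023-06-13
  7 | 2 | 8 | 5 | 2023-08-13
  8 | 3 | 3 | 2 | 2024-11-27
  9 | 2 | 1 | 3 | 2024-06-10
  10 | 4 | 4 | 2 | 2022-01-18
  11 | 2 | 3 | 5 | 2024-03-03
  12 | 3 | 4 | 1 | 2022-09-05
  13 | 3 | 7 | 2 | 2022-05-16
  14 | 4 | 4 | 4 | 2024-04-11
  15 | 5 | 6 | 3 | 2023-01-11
SELECT id, product_id FROM orders WHERE product_id NOT IN (SELECT id FROM products WHERE stock >= 147)

Execution result:
id | product_id
1 | 2
2 | 5
3 | 8
4 | 3
5 | 7
7 | 8
8 | 3
9 | 1
10 | 4
11 | 3
12 | 4
13 | 7
14 | 4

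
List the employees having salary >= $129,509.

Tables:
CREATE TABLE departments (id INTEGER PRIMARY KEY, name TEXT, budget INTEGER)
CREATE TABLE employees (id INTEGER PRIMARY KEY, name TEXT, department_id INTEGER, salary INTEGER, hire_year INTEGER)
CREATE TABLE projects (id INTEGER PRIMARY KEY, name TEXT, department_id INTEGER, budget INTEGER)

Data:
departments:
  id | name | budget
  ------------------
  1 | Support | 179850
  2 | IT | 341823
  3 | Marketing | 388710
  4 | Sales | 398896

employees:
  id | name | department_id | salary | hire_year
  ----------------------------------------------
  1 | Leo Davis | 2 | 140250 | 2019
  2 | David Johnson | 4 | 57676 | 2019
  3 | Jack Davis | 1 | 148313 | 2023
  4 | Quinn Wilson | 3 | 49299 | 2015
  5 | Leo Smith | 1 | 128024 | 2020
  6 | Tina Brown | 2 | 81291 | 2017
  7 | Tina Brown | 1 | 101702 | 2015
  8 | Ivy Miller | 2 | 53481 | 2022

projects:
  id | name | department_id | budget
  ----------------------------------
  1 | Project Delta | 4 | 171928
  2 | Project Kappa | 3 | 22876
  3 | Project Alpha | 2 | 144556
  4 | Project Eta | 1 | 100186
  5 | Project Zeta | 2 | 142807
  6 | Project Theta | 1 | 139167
SELECT name, salary FROM employees WHERE salary >= 129509

Execution result:
name | salary
Leo Davis | 140250
Jack Davis | 148313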